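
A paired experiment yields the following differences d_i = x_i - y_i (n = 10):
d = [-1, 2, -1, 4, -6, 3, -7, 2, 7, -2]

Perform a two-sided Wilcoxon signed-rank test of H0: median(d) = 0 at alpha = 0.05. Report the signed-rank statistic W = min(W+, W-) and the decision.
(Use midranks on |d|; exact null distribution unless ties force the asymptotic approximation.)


Step 1: Drop any zero differences (none here) and take |d_i|.
|d| = [1, 2, 1, 4, 6, 3, 7, 2, 7, 2]
Step 2: Midrank |d_i| (ties get averaged ranks).
ranks: |1|->1.5, |2|->4, |1|->1.5, |4|->7, |6|->8, |3|->6, |7|->9.5, |2|->4, |7|->9.5, |2|->4
Step 3: Attach original signs; sum ranks with positive sign and with negative sign.
W+ = 4 + 7 + 6 + 4 + 9.5 = 30.5
W- = 1.5 + 1.5 + 8 + 9.5 + 4 = 24.5
(Check: W+ + W- = 55 should equal n(n+1)/2 = 55.)
Step 4: Test statistic W = min(W+, W-) = 24.5.
Step 5: Ties in |d|, so use the tie-corrected normal approximation.
        E[W] = n(n+1)/4 = 10*11/4 = 27.5.
        Tie groups: |d|=1 (t=2), |d|=2 (t=3), |d|=7 (t=2); sum(t^3 - t) = 36.
        Var[W] = n(n+1)(2n+1)/24 - sum(t^3-t)/48 = 2310/24 - 36/48 = 95.5.
        z = (W - E[W]) / sqrt(Var[W]) = (24.5 - 27.5) / 9.7724 = -0.3070.
        Two-sided p = 2*Phi(z) = 0.758853.
Step 6: alpha = 0.05. fail to reject H0.

W+ = 30.5, W- = 24.5, W = min = 24.5, p = 0.758853, fail to reject H0.


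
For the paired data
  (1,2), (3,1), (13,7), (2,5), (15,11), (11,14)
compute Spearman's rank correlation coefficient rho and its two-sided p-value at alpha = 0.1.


Step 1: Rank x and y separately (midranks; no ties here).
rank(x): 1->1, 3->3, 13->5, 2->2, 15->6, 11->4
rank(y): 2->2, 1->1, 7->4, 5->3, 11->5, 14->6
Step 2: d_i = R_x(i) - R_y(i); compute d_i^2.
  (1-2)^2=1, (3-1)^2=4, (5-4)^2=1, (2-3)^2=1, (6-5)^2=1, (4-6)^2=4
sum(d^2) = 12.
Step 3: rho = 1 - 6*12 / (6*(6^2 - 1)) = 1 - 72/210 = 0.657143.
Step 4: Under H0, t = rho * sqrt((n-2)/(1-rho^2)) = 1.7436 ~ t(4).
Step 5: Two-sided p-value from the t-distribution with 4 df = 0.156175.
Step 6: alpha = 0.1. fail to reject H0.

rho = 0.6571, p = 0.156175, fail to reject H0 at alpha = 0.1.


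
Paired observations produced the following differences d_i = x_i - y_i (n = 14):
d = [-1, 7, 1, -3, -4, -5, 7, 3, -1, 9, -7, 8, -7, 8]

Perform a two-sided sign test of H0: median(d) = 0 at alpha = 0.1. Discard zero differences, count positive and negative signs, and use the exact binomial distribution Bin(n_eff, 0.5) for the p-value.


Step 1: Discard zero differences. Original n = 14; n_eff = number of nonzero differences = 14.
Nonzero differences (with sign): -1, +7, +1, -3, -4, -5, +7, +3, -1, +9, -7, +8, -7, +8
Step 2: Count signs: positive = 7, negative = 7.
Step 3: Under H0: P(positive) = 0.5, so the number of positives S ~ Bin(14, 0.5).
Step 4: Two-sided exact p-value = sum of Bin(14,0.5) probabilities at or below the observed probability = 1.000000.
Step 5: alpha = 0.1. fail to reject H0.

n_eff = 14, pos = 7, neg = 7, p = 1.000000, fail to reject H0.


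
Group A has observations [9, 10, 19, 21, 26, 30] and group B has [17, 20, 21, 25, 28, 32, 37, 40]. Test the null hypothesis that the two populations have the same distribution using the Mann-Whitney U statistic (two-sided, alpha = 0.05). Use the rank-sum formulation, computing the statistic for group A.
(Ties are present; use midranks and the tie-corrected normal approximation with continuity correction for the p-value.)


Step 1: Combine and sort all 14 observations; assign midranks.
sorted (value, group): (9,X), (10,X), (17,Y), (19,X), (20,Y), (21,X), (21,Y), (25,Y), (26,X), (28,Y), (30,X), (32,Y), (37,Y), (40,Y)
ranks: 9->1, 10->2, 17->3, 19->4, 20->5, 21->6.5, 21->6.5, 25->8, 26->9, 28->10, 30->11, 32->12, 37->13, 40->14
Step 2: Rank sum for X: R1 = 1 + 2 + 4 + 6.5 + 9 + 11 = 33.5.
Step 3: U_X = R1 - n1(n1+1)/2 = 33.5 - 6*7/2 = 33.5 - 21 = 12.5.
       U_Y = n1*n2 - U_X = 48 - 12.5 = 35.5.
Step 4: Ties are present, so use the tie-corrected normal approximation (with continuity correction) for the p-value.
Step 5: p-value = 0.155126; compare to alpha = 0.05. fail to reject H0.

U_X = 12.5, p = 0.155126, fail to reject H0 at alpha = 0.05.


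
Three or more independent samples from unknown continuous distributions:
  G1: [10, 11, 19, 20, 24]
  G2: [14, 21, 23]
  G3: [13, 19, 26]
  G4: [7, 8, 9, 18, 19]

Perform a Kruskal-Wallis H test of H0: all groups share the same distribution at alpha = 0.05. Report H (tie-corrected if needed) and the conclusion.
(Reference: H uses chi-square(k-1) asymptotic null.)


Step 1: Combine all N = 16 observations and assign midranks.
sorted (value, group, rank): (7,G4,1), (8,G4,2), (9,G4,3), (10,G1,4), (11,G1,5), (13,G3,6), (14,G2,7), (18,G4,8), (19,G1,10), (19,G3,10), (19,G4,10), (20,G1,12), (21,G2,13), (23,G2,14), (24,G1,15), (26,G3,16)
Step 2: Sum ranks within each group.
R_1 = 46 (n_1 = 5)
R_2 = 34 (n_2 = 3)
R_3 = 32 (n_3 = 3)
R_4 = 24 (n_4 = 5)
Step 3: H = 12/(N(N+1)) * sum(R_i^2/n_i) - 3(N+1)
     = 12/(16*17) * (46^2/5 + 34^2/3 + 32^2/3 + 24^2/5) - 3*17
     = 0.044118 * 1265.07 - 51
     = 4.811765.
Step 4: Ties present; correction factor C = 1 - 24/(16^3 - 16) = 0.994118. Corrected H = 4.811765 / 0.994118 = 4.840237.
Step 5: Under H0, H ~ chi^2(3); p-value = 0.183877.
Step 6: alpha = 0.05. fail to reject H0.

H = 4.8402, df = 3, p = 0.183877, fail to reject H0.


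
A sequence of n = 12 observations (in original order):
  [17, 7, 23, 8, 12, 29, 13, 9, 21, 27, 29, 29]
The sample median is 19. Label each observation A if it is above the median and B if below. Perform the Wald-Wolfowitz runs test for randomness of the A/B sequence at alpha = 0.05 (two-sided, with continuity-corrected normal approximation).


Step 1: Compute median = 19; label A = above, B = below.
Labels in order: BBABBABBAAAA  (n_A = 6, n_B = 6)
Step 2: Count runs R = 6.
Step 3: Under H0 (random ordering), E[R] = 2*n_A*n_B/(n_A+n_B) + 1 = 2*6*6/12 + 1 = 7.0000.
        Var[R] = 2*n_A*n_B*(2*n_A*n_B - n_A - n_B) / ((n_A+n_B)^2 * (n_A+n_B-1)) = 4320/1584 = 2.7273.
        SD[R] = 1.6514.
Step 4: Continuity-corrected z = (R + 0.5 - E[R]) / SD[R] = (6 + 0.5 - 7.0000) / 1.6514 = -0.3028.
Step 5: Two-sided p-value via normal approximation = 2*(1 - Phi(|z|)) = 0.762069.
Step 6: alpha = 0.05. fail to reject H0.

R = 6, z = -0.3028, p = 0.762069, fail to reject H0.


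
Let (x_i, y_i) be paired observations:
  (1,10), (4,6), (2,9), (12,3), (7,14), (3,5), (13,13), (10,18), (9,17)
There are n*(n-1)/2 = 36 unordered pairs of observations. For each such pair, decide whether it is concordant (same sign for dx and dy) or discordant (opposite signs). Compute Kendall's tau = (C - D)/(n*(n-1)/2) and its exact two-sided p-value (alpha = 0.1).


Step 1: Enumerate the 36 unordered pairs (i,j) with i<j and classify each by sign(x_j-x_i) * sign(y_j-y_i).
  (1,2):dx=+3,dy=-4->D; (1,3):dx=+1,dy=-1->D; (1,4):dx=+11,dy=-7->D; (1,5):dx=+6,dy=+4->C
  (1,6):dx=+2,dy=-5->D; (1,7):dx=+12,dy=+3->C; (1,8):dx=+9,dy=+8->C; (1,9):dx=+8,dy=+7->C
  (2,3):dx=-2,dy=+3->D; (2,4):dx=+8,dy=-3->D; (2,5):dx=+3,dy=+8->C; (2,6):dx=-1,dy=-1->C
  (2,7):dx=+9,dy=+7->C; (2,8):dx=+6,dy=+12->C; (2,9):dx=+5,dy=+11->C; (3,4):dx=+10,dy=-6->D
  (3,5):dx=+5,dy=+5->C; (3,6):dx=+1,dy=-4->D; (3,7):dx=+11,dy=+4->C; (3,8):dx=+8,dy=+9->C
  (3,9):dx=+7,dy=+8->C; (4,5):dx=-5,dy=+11->D; (4,6):dx=-9,dy=+2->D; (4,7):dx=+1,dy=+10->C
  (4,8):dx=-2,dy=+15->D; (4,9):dx=-3,dy=+14->D; (5,6):dx=-4,dy=-9->C; (5,7):dx=+6,dy=-1->D
  (5,8):dx=+3,dy=+4->C; (5,9):dx=+2,dy=+3->C; (6,7):dx=+10,dy=+8->C; (6,8):dx=+7,dy=+13->C
  (6,9):dx=+6,dy=+12->C; (7,8):dx=-3,dy=+5->D; (7,9):dx=-4,dy=+4->D; (8,9):dx=-1,dy=-1->C
Step 2: C = 21, D = 15, total pairs = 36.
Step 3: tau = (C - D)/(n(n-1)/2) = (21 - 15)/36 = 0.166667.
Step 4: Exact two-sided p-value (enumerate n! = 362880 permutations of y under H0): p = 0.612202.
Step 5: alpha = 0.1. fail to reject H0.

tau_b = 0.1667 (C=21, D=15), p = 0.612202, fail to reject H0.


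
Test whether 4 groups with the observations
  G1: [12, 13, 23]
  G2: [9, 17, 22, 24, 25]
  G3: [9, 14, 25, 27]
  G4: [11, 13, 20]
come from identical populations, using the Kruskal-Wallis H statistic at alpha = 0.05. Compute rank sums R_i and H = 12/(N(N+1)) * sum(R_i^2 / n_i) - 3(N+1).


Step 1: Combine all N = 15 observations and assign midranks.
sorted (value, group, rank): (9,G2,1.5), (9,G3,1.5), (11,G4,3), (12,G1,4), (13,G1,5.5), (13,G4,5.5), (14,G3,7), (17,G2,8), (20,G4,9), (22,G2,10), (23,G1,11), (24,G2,12), (25,G2,13.5), (25,G3,13.5), (27,G3,15)
Step 2: Sum ranks within each group.
R_1 = 20.5 (n_1 = 3)
R_2 = 45 (n_2 = 5)
R_3 = 37 (n_3 = 4)
R_4 = 17.5 (n_4 = 3)
Step 3: H = 12/(N(N+1)) * sum(R_i^2/n_i) - 3(N+1)
     = 12/(15*16) * (20.5^2/3 + 45^2/5 + 37^2/4 + 17.5^2/3) - 3*16
     = 0.050000 * 989.417 - 48
     = 1.470833.
Step 4: Ties present; correction factor C = 1 - 18/(15^3 - 15) = 0.994643. Corrected H = 1.470833 / 0.994643 = 1.478755.
Step 5: Under H0, H ~ chi^2(3); p-value = 0.687182.
Step 6: alpha = 0.05. fail to reject H0.

H = 1.4788, df = 3, p = 0.687182, fail to reject H0.


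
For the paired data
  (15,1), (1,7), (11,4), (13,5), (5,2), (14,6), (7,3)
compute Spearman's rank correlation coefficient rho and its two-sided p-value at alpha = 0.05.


Step 1: Rank x and y separately (midranks; no ties here).
rank(x): 15->7, 1->1, 11->4, 13->5, 5->2, 14->6, 7->3
rank(y): 1->1, 7->7, 4->4, 5->5, 2->2, 6->6, 3->3
Step 2: d_i = R_x(i) - R_y(i); compute d_i^2.
  (7-1)^2=36, (1-7)^2=36, (4-4)^2=0, (5-5)^2=0, (2-2)^2=0, (6-6)^2=0, (3-3)^2=0
sum(d^2) = 72.
Step 3: rho = 1 - 6*72 / (7*(7^2 - 1)) = 1 - 432/336 = -0.285714.
Step 4: Under H0, t = rho * sqrt((n-2)/(1-rho^2)) = -0.6667 ~ t(5).
Step 5: Two-sided p-value from the t-distribution with 5 df = 0.534509.
Step 6: alpha = 0.05. fail to reject H0.

rho = -0.2857, p = 0.534509, fail to reject H0 at alpha = 0.05.


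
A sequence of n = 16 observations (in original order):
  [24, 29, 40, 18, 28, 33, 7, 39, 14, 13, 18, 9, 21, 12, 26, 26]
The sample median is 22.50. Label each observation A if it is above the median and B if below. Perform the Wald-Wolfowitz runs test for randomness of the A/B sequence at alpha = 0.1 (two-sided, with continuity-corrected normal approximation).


Step 1: Compute median = 22.50; label A = above, B = below.
Labels in order: AAABAABABBBBBBAA  (n_A = 8, n_B = 8)
Step 2: Count runs R = 7.
Step 3: Under H0 (random ordering), E[R] = 2*n_A*n_B/(n_A+n_B) + 1 = 2*8*8/16 + 1 = 9.0000.
        Var[R] = 2*n_A*n_B*(2*n_A*n_B - n_A - n_B) / ((n_A+n_B)^2 * (n_A+n_B-1)) = 14336/3840 = 3.7333.
        SD[R] = 1.9322.
Step 4: Continuity-corrected z = (R + 0.5 - E[R]) / SD[R] = (7 + 0.5 - 9.0000) / 1.9322 = -0.7763.
Step 5: Two-sided p-value via normal approximation = 2*(1 - Phi(|z|)) = 0.437558.
Step 6: alpha = 0.1. fail to reject H0.

R = 7, z = -0.7763, p = 0.437558, fail to reject H0.


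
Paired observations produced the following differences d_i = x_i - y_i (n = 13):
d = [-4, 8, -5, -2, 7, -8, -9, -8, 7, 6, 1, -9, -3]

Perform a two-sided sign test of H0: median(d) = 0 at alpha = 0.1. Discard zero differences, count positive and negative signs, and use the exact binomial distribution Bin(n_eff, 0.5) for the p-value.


Step 1: Discard zero differences. Original n = 13; n_eff = number of nonzero differences = 13.
Nonzero differences (with sign): -4, +8, -5, -2, +7, -8, -9, -8, +7, +6, +1, -9, -3
Step 2: Count signs: positive = 5, negative = 8.
Step 3: Under H0: P(positive) = 0.5, so the number of positives S ~ Bin(13, 0.5).
Step 4: Two-sided exact p-value = sum of Bin(13,0.5) probabilities at or below the observed probability = 0.581055.
Step 5: alpha = 0.1. fail to reject H0.

n_eff = 13, pos = 5, neg = 8, p = 0.581055, fail to reject H0.


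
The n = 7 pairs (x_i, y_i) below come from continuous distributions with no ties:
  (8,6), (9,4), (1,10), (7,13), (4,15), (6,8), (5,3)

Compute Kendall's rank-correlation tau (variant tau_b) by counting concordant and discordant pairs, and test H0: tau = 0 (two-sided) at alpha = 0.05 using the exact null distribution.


Step 1: Enumerate the 21 unordered pairs (i,j) with i<j and classify each by sign(x_j-x_i) * sign(y_j-y_i).
  (1,2):dx=+1,dy=-2->D; (1,3):dx=-7,dy=+4->D; (1,4):dx=-1,dy=+7->D; (1,5):dx=-4,dy=+9->D
  (1,6):dx=-2,dy=+2->D; (1,7):dx=-3,dy=-3->C; (2,3):dx=-8,dy=+6->D; (2,4):dx=-2,dy=+9->D
  (2,5):dx=-5,dy=+11->D; (2,6):dx=-3,dy=+4->D; (2,7):dx=-4,dy=-1->C; (3,4):dx=+6,dy=+3->C
  (3,5):dx=+3,dy=+5->C; (3,6):dx=+5,dy=-2->D; (3,7):dx=+4,dy=-7->D; (4,5):dx=-3,dy=+2->D
  (4,6):dx=-1,dy=-5->C; (4,7):dx=-2,dy=-10->C; (5,6):dx=+2,dy=-7->D; (5,7):dx=+1,dy=-12->D
  (6,7):dx=-1,dy=-5->C
Step 2: C = 7, D = 14, total pairs = 21.
Step 3: tau = (C - D)/(n(n-1)/2) = (7 - 14)/21 = -0.333333.
Step 4: Exact two-sided p-value (enumerate n! = 5040 permutations of y under H0): p = 0.381349.
Step 5: alpha = 0.05. fail to reject H0.

tau_b = -0.3333 (C=7, D=14), p = 0.381349, fail to reject H0.


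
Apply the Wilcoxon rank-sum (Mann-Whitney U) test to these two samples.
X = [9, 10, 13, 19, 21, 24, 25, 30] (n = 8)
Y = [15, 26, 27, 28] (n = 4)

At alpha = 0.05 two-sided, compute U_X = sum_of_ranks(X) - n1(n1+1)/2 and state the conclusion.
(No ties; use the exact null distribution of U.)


Step 1: Combine and sort all 12 observations; assign midranks.
sorted (value, group): (9,X), (10,X), (13,X), (15,Y), (19,X), (21,X), (24,X), (25,X), (26,Y), (27,Y), (28,Y), (30,X)
ranks: 9->1, 10->2, 13->3, 15->4, 19->5, 21->6, 24->7, 25->8, 26->9, 27->10, 28->11, 30->12
Step 2: Rank sum for X: R1 = 1 + 2 + 3 + 5 + 6 + 7 + 8 + 12 = 44.
Step 3: U_X = R1 - n1(n1+1)/2 = 44 - 8*9/2 = 44 - 36 = 8.
       U_Y = n1*n2 - U_X = 32 - 8 = 24.
Step 4: No ties, so the exact null distribution of U (based on enumerating the C(12,8) = 495 equally likely rank assignments) gives the two-sided p-value.
Step 5: p-value = 0.214141; compare to alpha = 0.05. fail to reject H0.

U_X = 8, p = 0.214141, fail to reject H0 at alpha = 0.05.


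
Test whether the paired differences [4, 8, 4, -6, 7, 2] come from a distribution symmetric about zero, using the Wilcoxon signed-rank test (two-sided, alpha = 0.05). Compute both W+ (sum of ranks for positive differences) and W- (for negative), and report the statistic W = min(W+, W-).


Step 1: Drop any zero differences (none here) and take |d_i|.
|d| = [4, 8, 4, 6, 7, 2]
Step 2: Midrank |d_i| (ties get averaged ranks).
ranks: |4|->2.5, |8|->6, |4|->2.5, |6|->4, |7|->5, |2|->1
Step 3: Attach original signs; sum ranks with positive sign and with negative sign.
W+ = 2.5 + 6 + 2.5 + 5 + 1 = 17
W- = 4 = 4
(Check: W+ + W- = 21 should equal n(n+1)/2 = 21.)
Step 4: Test statistic W = min(W+, W-) = 4.
Step 5: Ties in |d|, so use the tie-corrected normal approximation.
        E[W] = n(n+1)/4 = 6*7/4 = 10.5.
        Tie groups: |d|=4 (t=2); sum(t^3 - t) = 6.
        Var[W] = n(n+1)(2n+1)/24 - sum(t^3-t)/48 = 546/24 - 6/48 = 22.625.
        z = (W - E[W]) / sqrt(Var[W]) = (4 - 10.5) / 4.7566 = -1.3665.
        Two-sided p = 2*Phi(z) = 0.171773.
Step 6: alpha = 0.05. fail to reject H0.

W+ = 17, W- = 4, W = min = 4, p = 0.171773, fail to reject H0.


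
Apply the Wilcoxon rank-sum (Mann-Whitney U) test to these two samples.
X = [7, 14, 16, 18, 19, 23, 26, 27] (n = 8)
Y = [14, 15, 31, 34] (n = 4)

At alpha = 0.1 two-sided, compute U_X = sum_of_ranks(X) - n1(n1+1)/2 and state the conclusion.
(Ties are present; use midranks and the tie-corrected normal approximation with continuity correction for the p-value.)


Step 1: Combine and sort all 12 observations; assign midranks.
sorted (value, group): (7,X), (14,X), (14,Y), (15,Y), (16,X), (18,X), (19,X), (23,X), (26,X), (27,X), (31,Y), (34,Y)
ranks: 7->1, 14->2.5, 14->2.5, 15->4, 16->5, 18->6, 19->7, 23->8, 26->9, 27->10, 31->11, 34->12
Step 2: Rank sum for X: R1 = 1 + 2.5 + 5 + 6 + 7 + 8 + 9 + 10 = 48.5.
Step 3: U_X = R1 - n1(n1+1)/2 = 48.5 - 8*9/2 = 48.5 - 36 = 12.5.
       U_Y = n1*n2 - U_X = 32 - 12.5 = 19.5.
Step 4: Ties are present, so use the tie-corrected normal approximation (with continuity correction) for the p-value.
Step 5: p-value = 0.609759; compare to alpha = 0.1. fail to reject H0.

U_X = 12.5, p = 0.609759, fail to reject H0 at alpha = 0.1.


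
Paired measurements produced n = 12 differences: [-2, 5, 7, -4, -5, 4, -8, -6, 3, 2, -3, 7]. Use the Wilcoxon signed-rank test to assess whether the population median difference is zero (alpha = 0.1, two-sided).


Step 1: Drop any zero differences (none here) and take |d_i|.
|d| = [2, 5, 7, 4, 5, 4, 8, 6, 3, 2, 3, 7]
Step 2: Midrank |d_i| (ties get averaged ranks).
ranks: |2|->1.5, |5|->7.5, |7|->10.5, |4|->5.5, |5|->7.5, |4|->5.5, |8|->12, |6|->9, |3|->3.5, |2|->1.5, |3|->3.5, |7|->10.5
Step 3: Attach original signs; sum ranks with positive sign and with negative sign.
W+ = 7.5 + 10.5 + 5.5 + 3.5 + 1.5 + 10.5 = 39
W- = 1.5 + 5.5 + 7.5 + 12 + 9 + 3.5 = 39
(Check: W+ + W- = 78 should equal n(n+1)/2 = 78.)
Step 4: Test statistic W = min(W+, W-) = 39.
Step 5: Ties in |d|, so use the tie-corrected normal approximation.
        E[W] = n(n+1)/4 = 12*13/4 = 39.
        Tie groups: |d|=2 (t=2), |d|=3 (t=2), |d|=4 (t=2), |d|=5 (t=2), |d|=7 (t=2); sum(t^3 - t) = 30.
        Var[W] = n(n+1)(2n+1)/24 - sum(t^3-t)/48 = 3900/24 - 30/48 = 161.875.
        z = (W - E[W]) / sqrt(Var[W]) = (39 - 39) / 12.7230 = 0.0000.
        Two-sided p = 2*Phi(z) = 1.000000.
Step 6: alpha = 0.1. fail to reject H0.

W+ = 39, W- = 39, W = min = 39, p = 1.000000, fail to reject H0.


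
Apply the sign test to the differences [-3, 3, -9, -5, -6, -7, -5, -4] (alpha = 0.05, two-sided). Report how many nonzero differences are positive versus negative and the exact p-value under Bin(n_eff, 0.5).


Step 1: Discard zero differences. Original n = 8; n_eff = number of nonzero differences = 8.
Nonzero differences (with sign): -3, +3, -9, -5, -6, -7, -5, -4
Step 2: Count signs: positive = 1, negative = 7.
Step 3: Under H0: P(positive) = 0.5, so the number of positives S ~ Bin(8, 0.5).
Step 4: Two-sided exact p-value = sum of Bin(8,0.5) probabilities at or below the observed probability = 0.070312.
Step 5: alpha = 0.05. fail to reject H0.

n_eff = 8, pos = 1, neg = 7, p = 0.070312, fail to reject H0.


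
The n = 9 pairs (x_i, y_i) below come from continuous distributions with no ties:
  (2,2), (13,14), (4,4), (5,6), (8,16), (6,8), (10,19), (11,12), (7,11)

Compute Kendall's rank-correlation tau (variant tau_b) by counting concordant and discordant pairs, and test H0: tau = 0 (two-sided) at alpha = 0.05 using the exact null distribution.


Step 1: Enumerate the 36 unordered pairs (i,j) with i<j and classify each by sign(x_j-x_i) * sign(y_j-y_i).
  (1,2):dx=+11,dy=+12->C; (1,3):dx=+2,dy=+2->C; (1,4):dx=+3,dy=+4->C; (1,5):dx=+6,dy=+14->C
  (1,6):dx=+4,dy=+6->C; (1,7):dx=+8,dy=+17->C; (1,8):dx=+9,dy=+10->C; (1,9):dx=+5,dy=+9->C
  (2,3):dx=-9,dy=-10->C; (2,4):dx=-8,dy=-8->C; (2,5):dx=-5,dy=+2->D; (2,6):dx=-7,dy=-6->C
  (2,7):dx=-3,dy=+5->D; (2,8):dx=-2,dy=-2->C; (2,9):dx=-6,dy=-3->C; (3,4):dx=+1,dy=+2->C
  (3,5):dx=+4,dy=+12->C; (3,6):dx=+2,dy=+4->C; (3,7):dx=+6,dy=+15->C; (3,8):dx=+7,dy=+8->C
  (3,9):dx=+3,dy=+7->C; (4,5):dx=+3,dy=+10->C; (4,6):dx=+1,dy=+2->C; (4,7):dx=+5,dy=+13->C
  (4,8):dx=+6,dy=+6->C; (4,9):dx=+2,dy=+5->C; (5,6):dx=-2,dy=-8->C; (5,7):dx=+2,dy=+3->C
  (5,8):dx=+3,dy=-4->D; (5,9):dx=-1,dy=-5->C; (6,7):dx=+4,dy=+11->C; (6,8):dx=+5,dy=+4->C
  (6,9):dx=+1,dy=+3->C; (7,8):dx=+1,dy=-7->D; (7,9):dx=-3,dy=-8->C; (8,9):dx=-4,dy=-1->C
Step 2: C = 32, D = 4, total pairs = 36.
Step 3: tau = (C - D)/(n(n-1)/2) = (32 - 4)/36 = 0.777778.
Step 4: Exact two-sided p-value (enumerate n! = 362880 permutations of y under H0): p = 0.002425.
Step 5: alpha = 0.05. reject H0.

tau_b = 0.7778 (C=32, D=4), p = 0.002425, reject H0.


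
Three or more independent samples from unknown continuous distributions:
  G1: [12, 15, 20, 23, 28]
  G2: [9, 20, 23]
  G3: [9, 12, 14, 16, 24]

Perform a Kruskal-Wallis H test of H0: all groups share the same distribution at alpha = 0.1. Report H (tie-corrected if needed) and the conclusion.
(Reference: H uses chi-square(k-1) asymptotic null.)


Step 1: Combine all N = 13 observations and assign midranks.
sorted (value, group, rank): (9,G2,1.5), (9,G3,1.5), (12,G1,3.5), (12,G3,3.5), (14,G3,5), (15,G1,6), (16,G3,7), (20,G1,8.5), (20,G2,8.5), (23,G1,10.5), (23,G2,10.5), (24,G3,12), (28,G1,13)
Step 2: Sum ranks within each group.
R_1 = 41.5 (n_1 = 5)
R_2 = 20.5 (n_2 = 3)
R_3 = 29 (n_3 = 5)
Step 3: H = 12/(N(N+1)) * sum(R_i^2/n_i) - 3(N+1)
     = 12/(13*14) * (41.5^2/5 + 20.5^2/3 + 29^2/5) - 3*14
     = 0.065934 * 652.733 - 42
     = 1.037363.
Step 4: Ties present; correction factor C = 1 - 24/(13^3 - 13) = 0.989011. Corrected H = 1.037363 / 0.989011 = 1.048889.
Step 5: Under H0, H ~ chi^2(2); p-value = 0.591884.
Step 6: alpha = 0.1. fail to reject H0.

H = 1.0489, df = 2, p = 0.591884, fail to reject H0.


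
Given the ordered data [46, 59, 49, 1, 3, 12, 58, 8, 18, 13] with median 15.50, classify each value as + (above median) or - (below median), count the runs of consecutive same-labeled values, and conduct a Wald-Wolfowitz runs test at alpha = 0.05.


Step 1: Compute median = 15.50; label A = above, B = below.
Labels in order: AAABBBABAB  (n_A = 5, n_B = 5)
Step 2: Count runs R = 6.
Step 3: Under H0 (random ordering), E[R] = 2*n_A*n_B/(n_A+n_B) + 1 = 2*5*5/10 + 1 = 6.0000.
        Var[R] = 2*n_A*n_B*(2*n_A*n_B - n_A - n_B) / ((n_A+n_B)^2 * (n_A+n_B-1)) = 2000/900 = 2.2222.
        SD[R] = 1.4907.
Step 4: R = E[R], so z = 0 with no continuity correction.
Step 5: Two-sided p-value via normal approximation = 2*(1 - Phi(|z|)) = 1.000000.
Step 6: alpha = 0.05. fail to reject H0.

R = 6, z = 0.0000, p = 1.000000, fail to reject H0.


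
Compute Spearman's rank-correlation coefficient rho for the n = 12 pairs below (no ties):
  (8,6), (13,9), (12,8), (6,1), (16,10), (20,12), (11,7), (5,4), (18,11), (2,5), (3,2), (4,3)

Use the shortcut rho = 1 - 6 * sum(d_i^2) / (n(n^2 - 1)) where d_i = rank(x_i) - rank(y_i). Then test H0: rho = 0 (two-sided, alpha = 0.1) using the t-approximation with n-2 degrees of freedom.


Step 1: Rank x and y separately (midranks; no ties here).
rank(x): 8->6, 13->9, 12->8, 6->5, 16->10, 20->12, 11->7, 5->4, 18->11, 2->1, 3->2, 4->3
rank(y): 6->6, 9->9, 8->8, 1->1, 10->10, 12->12, 7->7, 4->4, 11->11, 5->5, 2->2, 3->3
Step 2: d_i = R_x(i) - R_y(i); compute d_i^2.
  (6-6)^2=0, (9-9)^2=0, (8-8)^2=0, (5-1)^2=16, (10-10)^2=0, (12-12)^2=0, (7-7)^2=0, (4-4)^2=0, (11-11)^2=0, (1-5)^2=16, (2-2)^2=0, (3-3)^2=0
sum(d^2) = 32.
Step 3: rho = 1 - 6*32 / (12*(12^2 - 1)) = 1 - 192/1716 = 0.888112.
Step 4: Under H0, t = rho * sqrt((n-2)/(1-rho^2)) = 6.1103 ~ t(10).
Step 5: Two-sided p-value from the t-distribution with 10 df = 0.000114.
Step 6: alpha = 0.1. reject H0.

rho = 0.8881, p = 0.000114, reject H0 at alpha = 0.1.


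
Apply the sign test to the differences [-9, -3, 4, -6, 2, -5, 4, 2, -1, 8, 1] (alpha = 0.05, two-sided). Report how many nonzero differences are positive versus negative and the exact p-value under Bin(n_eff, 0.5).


Step 1: Discard zero differences. Original n = 11; n_eff = number of nonzero differences = 11.
Nonzero differences (with sign): -9, -3, +4, -6, +2, -5, +4, +2, -1, +8, +1
Step 2: Count signs: positive = 6, negative = 5.
Step 3: Under H0: P(positive) = 0.5, so the number of positives S ~ Bin(11, 0.5).
Step 4: Two-sided exact p-value = sum of Bin(11,0.5) probabilities at or below the observed probability = 1.000000.
Step 5: alpha = 0.05. fail to reject H0.

n_eff = 11, pos = 6, neg = 5, p = 1.000000, fail to reject H0.


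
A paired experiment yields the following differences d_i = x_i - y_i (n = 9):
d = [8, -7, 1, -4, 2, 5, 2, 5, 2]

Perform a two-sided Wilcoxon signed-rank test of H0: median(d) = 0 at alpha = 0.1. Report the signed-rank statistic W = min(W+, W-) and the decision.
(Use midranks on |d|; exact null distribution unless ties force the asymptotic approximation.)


Step 1: Drop any zero differences (none here) and take |d_i|.
|d| = [8, 7, 1, 4, 2, 5, 2, 5, 2]
Step 2: Midrank |d_i| (ties get averaged ranks).
ranks: |8|->9, |7|->8, |1|->1, |4|->5, |2|->3, |5|->6.5, |2|->3, |5|->6.5, |2|->3
Step 3: Attach original signs; sum ranks with positive sign and with negative sign.
W+ = 9 + 1 + 3 + 6.5 + 3 + 6.5 + 3 = 32
W- = 8 + 5 = 13
(Check: W+ + W- = 45 should equal n(n+1)/2 = 45.)
Step 4: Test statistic W = min(W+, W-) = 13.
Step 5: Ties in |d|, so use the tie-corrected normal approximation.
        E[W] = n(n+1)/4 = 9*10/4 = 22.5.
        Tie groups: |d|=2 (t=3), |d|=5 (t=2); sum(t^3 - t) = 30.
        Var[W] = n(n+1)(2n+1)/24 - sum(t^3-t)/48 = 1710/24 - 30/48 = 70.625.
        z = (W - E[W]) / sqrt(Var[W]) = (13 - 22.5) / 8.4039 = -1.1304.
        Two-sided p = 2*Phi(z) = 0.258294.
Step 6: alpha = 0.1. fail to reject H0.

W+ = 32, W- = 13, W = min = 13, p = 0.258294, fail to reject H0.


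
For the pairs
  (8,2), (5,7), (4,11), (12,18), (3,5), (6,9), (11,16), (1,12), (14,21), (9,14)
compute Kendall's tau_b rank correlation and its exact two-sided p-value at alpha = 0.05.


Step 1: Enumerate the 45 unordered pairs (i,j) with i<j and classify each by sign(x_j-x_i) * sign(y_j-y_i).
  (1,2):dx=-3,dy=+5->D; (1,3):dx=-4,dy=+9->D; (1,4):dx=+4,dy=+16->C; (1,5):dx=-5,dy=+3->D
  (1,6):dx=-2,dy=+7->D; (1,7):dx=+3,dy=+14->C; (1,8):dx=-7,dy=+10->D; (1,9):dx=+6,dy=+19->C
  (1,10):dx=+1,dy=+12->C; (2,3):dx=-1,dy=+4->D; (2,4):dx=+7,dy=+11->C; (2,5):dx=-2,dy=-2->C
  (2,6):dx=+1,dy=+2->C; (2,7):dx=+6,dy=+9->C; (2,8):dx=-4,dy=+5->D; (2,9):dx=+9,dy=+14->C
  (2,10):dx=+4,dy=+7->C; (3,4):dx=+8,dy=+7->C; (3,5):dx=-1,dy=-6->C; (3,6):dx=+2,dy=-2->D
  (3,7):dx=+7,dy=+5->C; (3,8):dx=-3,dy=+1->D; (3,9):dx=+10,dy=+10->C; (3,10):dx=+5,dy=+3->C
  (4,5):dx=-9,dy=-13->C; (4,6):dx=-6,dy=-9->C; (4,7):dx=-1,dy=-2->C; (4,8):dx=-11,dy=-6->C
  (4,9):dx=+2,dy=+3->C; (4,10):dx=-3,dy=-4->C; (5,6):dx=+3,dy=+4->C; (5,7):dx=+8,dy=+11->C
  (5,8):dx=-2,dy=+7->D; (5,9):dx=+11,dy=+16->C; (5,10):dx=+6,dy=+9->C; (6,7):dx=+5,dy=+7->C
  (6,8):dx=-5,dy=+3->D; (6,9):dx=+8,dy=+12->C; (6,10):dx=+3,dy=+5->C; (7,8):dx=-10,dy=-4->C
  (7,9):dx=+3,dy=+5->C; (7,10):dx=-2,dy=-2->C; (8,9):dx=+13,dy=+9->C; (8,10):dx=+8,dy=+2->C
  (9,10):dx=-5,dy=-7->C
Step 2: C = 34, D = 11, total pairs = 45.
Step 3: tau = (C - D)/(n(n-1)/2) = (34 - 11)/45 = 0.511111.
Step 4: Exact two-sided p-value (enumerate n! = 3628800 permutations of y under H0): p = 0.046623.
Step 5: alpha = 0.05. reject H0.

tau_b = 0.5111 (C=34, D=11), p = 0.046623, reject H0.


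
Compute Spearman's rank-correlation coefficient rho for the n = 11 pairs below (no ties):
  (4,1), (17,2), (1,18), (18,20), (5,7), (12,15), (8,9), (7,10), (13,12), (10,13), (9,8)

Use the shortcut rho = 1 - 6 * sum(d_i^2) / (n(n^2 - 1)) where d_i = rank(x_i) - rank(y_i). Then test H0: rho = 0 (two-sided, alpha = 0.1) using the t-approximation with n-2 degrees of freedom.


Step 1: Rank x and y separately (midranks; no ties here).
rank(x): 4->2, 17->10, 1->1, 18->11, 5->3, 12->8, 8->5, 7->4, 13->9, 10->7, 9->6
rank(y): 1->1, 2->2, 18->10, 20->11, 7->3, 15->9, 9->5, 10->6, 12->7, 13->8, 8->4
Step 2: d_i = R_x(i) - R_y(i); compute d_i^2.
  (2-1)^2=1, (10-2)^2=64, (1-10)^2=81, (11-11)^2=0, (3-3)^2=0, (8-9)^2=1, (5-5)^2=0, (4-6)^2=4, (9-7)^2=4, (7-8)^2=1, (6-4)^2=4
sum(d^2) = 160.
Step 3: rho = 1 - 6*160 / (11*(11^2 - 1)) = 1 - 960/1320 = 0.272727.
Step 4: Under H0, t = rho * sqrt((n-2)/(1-rho^2)) = 0.8504 ~ t(9).
Step 5: Two-sided p-value from the t-distribution with 9 df = 0.417141.
Step 6: alpha = 0.1. fail to reject H0.

rho = 0.2727, p = 0.417141, fail to reject H0 at alpha = 0.1.


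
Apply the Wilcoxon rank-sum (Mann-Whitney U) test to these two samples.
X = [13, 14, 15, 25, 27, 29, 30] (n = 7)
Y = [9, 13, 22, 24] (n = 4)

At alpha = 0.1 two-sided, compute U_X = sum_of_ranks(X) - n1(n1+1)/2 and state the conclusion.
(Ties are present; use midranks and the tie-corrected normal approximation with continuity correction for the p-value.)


Step 1: Combine and sort all 11 observations; assign midranks.
sorted (value, group): (9,Y), (13,X), (13,Y), (14,X), (15,X), (22,Y), (24,Y), (25,X), (27,X), (29,X), (30,X)
ranks: 9->1, 13->2.5, 13->2.5, 14->4, 15->5, 22->6, 24->7, 25->8, 27->9, 29->10, 30->11
Step 2: Rank sum for X: R1 = 2.5 + 4 + 5 + 8 + 9 + 10 + 11 = 49.5.
Step 3: U_X = R1 - n1(n1+1)/2 = 49.5 - 7*8/2 = 49.5 - 28 = 21.5.
       U_Y = n1*n2 - U_X = 28 - 21.5 = 6.5.
Step 4: Ties are present, so use the tie-corrected normal approximation (with continuity correction) for the p-value.
Step 5: p-value = 0.184875; compare to alpha = 0.1. fail to reject H0.

U_X = 21.5, p = 0.184875, fail to reject H0 at alpha = 0.1.


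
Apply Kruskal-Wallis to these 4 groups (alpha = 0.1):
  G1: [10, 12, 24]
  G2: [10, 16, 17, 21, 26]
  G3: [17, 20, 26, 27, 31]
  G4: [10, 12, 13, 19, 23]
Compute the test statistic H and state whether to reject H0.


Step 1: Combine all N = 18 observations and assign midranks.
sorted (value, group, rank): (10,G1,2), (10,G2,2), (10,G4,2), (12,G1,4.5), (12,G4,4.5), (13,G4,6), (16,G2,7), (17,G2,8.5), (17,G3,8.5), (19,G4,10), (20,G3,11), (21,G2,12), (23,G4,13), (24,G1,14), (26,G2,15.5), (26,G3,15.5), (27,G3,17), (31,G3,18)
Step 2: Sum ranks within each group.
R_1 = 20.5 (n_1 = 3)
R_2 = 45 (n_2 = 5)
R_3 = 70 (n_3 = 5)
R_4 = 35.5 (n_4 = 5)
Step 3: H = 12/(N(N+1)) * sum(R_i^2/n_i) - 3(N+1)
     = 12/(18*19) * (20.5^2/3 + 45^2/5 + 70^2/5 + 35.5^2/5) - 3*19
     = 0.035088 * 1777.13 - 57
     = 5.355556.
Step 4: Ties present; correction factor C = 1 - 42/(18^3 - 18) = 0.992776. Corrected H = 5.355556 / 0.992776 = 5.394525.
Step 5: Under H0, H ~ chi^2(3); p-value = 0.145085.
Step 6: alpha = 0.1. fail to reject H0.

H = 5.3945, df = 3, p = 0.145085, fail to reject H0.


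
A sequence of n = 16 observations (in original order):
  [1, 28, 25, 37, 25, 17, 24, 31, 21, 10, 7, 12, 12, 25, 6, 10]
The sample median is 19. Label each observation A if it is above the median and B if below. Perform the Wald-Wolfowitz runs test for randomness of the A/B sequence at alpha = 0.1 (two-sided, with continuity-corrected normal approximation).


Step 1: Compute median = 19; label A = above, B = below.
Labels in order: BAAAABAAABBBBABB  (n_A = 8, n_B = 8)
Step 2: Count runs R = 7.
Step 3: Under H0 (random ordering), E[R] = 2*n_A*n_B/(n_A+n_B) + 1 = 2*8*8/16 + 1 = 9.0000.
        Var[R] = 2*n_A*n_B*(2*n_A*n_B - n_A - n_B) / ((n_A+n_B)^2 * (n_A+n_B-1)) = 14336/3840 = 3.7333.
        SD[R] = 1.9322.
Step 4: Continuity-corrected z = (R + 0.5 - E[R]) / SD[R] = (7 + 0.5 - 9.0000) / 1.9322 = -0.7763.
Step 5: Two-sided p-value via normal approximation = 2*(1 - Phi(|z|)) = 0.437558.
Step 6: alpha = 0.1. fail to reject H0.

R = 7, z = -0.7763, p = 0.437558, fail to reject H0.


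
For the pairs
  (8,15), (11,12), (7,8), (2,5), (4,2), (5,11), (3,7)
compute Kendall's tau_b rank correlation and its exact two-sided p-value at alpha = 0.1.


Step 1: Enumerate the 21 unordered pairs (i,j) with i<j and classify each by sign(x_j-x_i) * sign(y_j-y_i).
  (1,2):dx=+3,dy=-3->D; (1,3):dx=-1,dy=-7->C; (1,4):dx=-6,dy=-10->C; (1,5):dx=-4,dy=-13->C
  (1,6):dx=-3,dy=-4->C; (1,7):dx=-5,dy=-8->C; (2,3):dx=-4,dy=-4->C; (2,4):dx=-9,dy=-7->C
  (2,5):dx=-7,dy=-10->C; (2,6):dx=-6,dy=-1->C; (2,7):dx=-8,dy=-5->C; (3,4):dx=-5,dy=-3->C
  (3,5):dx=-3,dy=-6->C; (3,6):dx=-2,dy=+3->D; (3,7):dx=-4,dy=-1->C; (4,5):dx=+2,dy=-3->D
  (4,6):dx=+3,dy=+6->C; (4,7):dx=+1,dy=+2->C; (5,6):dx=+1,dy=+9->C; (5,7):dx=-1,dy=+5->D
  (6,7):dx=-2,dy=-4->C
Step 2: C = 17, D = 4, total pairs = 21.
Step 3: tau = (C - D)/(n(n-1)/2) = (17 - 4)/21 = 0.619048.
Step 4: Exact two-sided p-value (enumerate n! = 5040 permutations of y under H0): p = 0.069048.
Step 5: alpha = 0.1. reject H0.

tau_b = 0.6190 (C=17, D=4), p = 0.069048, reject H0.


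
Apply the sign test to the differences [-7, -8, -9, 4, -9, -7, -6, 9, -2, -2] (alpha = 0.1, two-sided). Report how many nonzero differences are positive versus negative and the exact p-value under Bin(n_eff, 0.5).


Step 1: Discard zero differences. Original n = 10; n_eff = number of nonzero differences = 10.
Nonzero differences (with sign): -7, -8, -9, +4, -9, -7, -6, +9, -2, -2
Step 2: Count signs: positive = 2, negative = 8.
Step 3: Under H0: P(positive) = 0.5, so the number of positives S ~ Bin(10, 0.5).
Step 4: Two-sided exact p-value = sum of Bin(10,0.5) probabilities at or below the observed probability = 0.109375.
Step 5: alpha = 0.1. fail to reject H0.

n_eff = 10, pos = 2, neg = 8, p = 0.109375, fail to reject H0.


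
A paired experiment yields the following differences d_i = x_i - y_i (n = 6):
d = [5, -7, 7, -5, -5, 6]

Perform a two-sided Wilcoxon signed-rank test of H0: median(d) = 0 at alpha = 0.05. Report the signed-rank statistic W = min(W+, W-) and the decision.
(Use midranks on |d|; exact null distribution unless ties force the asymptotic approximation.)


Step 1: Drop any zero differences (none here) and take |d_i|.
|d| = [5, 7, 7, 5, 5, 6]
Step 2: Midrank |d_i| (ties get averaged ranks).
ranks: |5|->2, |7|->5.5, |7|->5.5, |5|->2, |5|->2, |6|->4
Step 3: Attach original signs; sum ranks with positive sign and with negative sign.
W+ = 2 + 5.5 + 4 = 11.5
W- = 5.5 + 2 + 2 = 9.5
(Check: W+ + W- = 21 should equal n(n+1)/2 = 21.)
Step 4: Test statistic W = min(W+, W-) = 9.5.
Step 5: Ties in |d|, so use the tie-corrected normal approximation.
        E[W] = n(n+1)/4 = 6*7/4 = 10.5.
        Tie groups: |d|=5 (t=3), |d|=7 (t=2); sum(t^3 - t) = 30.
        Var[W] = n(n+1)(2n+1)/24 - sum(t^3-t)/48 = 546/24 - 30/48 = 22.125.
        z = (W - E[W]) / sqrt(Var[W]) = (9.5 - 10.5) / 4.7037 = -0.2126.
        Two-sided p = 2*Phi(z) = 0.831641.
Step 6: alpha = 0.05. fail to reject H0.

W+ = 11.5, W- = 9.5, W = min = 9.5, p = 0.831641, fail to reject H0.


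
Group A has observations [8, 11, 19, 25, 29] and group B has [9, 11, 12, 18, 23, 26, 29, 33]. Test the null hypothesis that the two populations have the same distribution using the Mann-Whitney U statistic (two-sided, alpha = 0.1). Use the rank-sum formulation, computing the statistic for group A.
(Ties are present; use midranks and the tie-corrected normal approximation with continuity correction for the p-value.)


Step 1: Combine and sort all 13 observations; assign midranks.
sorted (value, group): (8,X), (9,Y), (11,X), (11,Y), (12,Y), (18,Y), (19,X), (23,Y), (25,X), (26,Y), (29,X), (29,Y), (33,Y)
ranks: 8->1, 9->2, 11->3.5, 11->3.5, 12->5, 18->6, 19->7, 23->8, 25->9, 26->10, 29->11.5, 29->11.5, 33->13
Step 2: Rank sum for X: R1 = 1 + 3.5 + 7 + 9 + 11.5 = 32.
Step 3: U_X = R1 - n1(n1+1)/2 = 32 - 5*6/2 = 32 - 15 = 17.
       U_Y = n1*n2 - U_X = 40 - 17 = 23.
Step 4: Ties are present, so use the tie-corrected normal approximation (with continuity correction) for the p-value.
Step 5: p-value = 0.713640; compare to alpha = 0.1. fail to reject H0.

U_X = 17, p = 0.713640, fail to reject H0 at alpha = 0.1.


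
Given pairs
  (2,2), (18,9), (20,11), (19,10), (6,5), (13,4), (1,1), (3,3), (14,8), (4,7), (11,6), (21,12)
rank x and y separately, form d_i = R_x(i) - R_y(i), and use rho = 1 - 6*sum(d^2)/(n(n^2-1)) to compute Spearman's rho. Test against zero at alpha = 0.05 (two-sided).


Step 1: Rank x and y separately (midranks; no ties here).
rank(x): 2->2, 18->9, 20->11, 19->10, 6->5, 13->7, 1->1, 3->3, 14->8, 4->4, 11->6, 21->12
rank(y): 2->2, 9->9, 11->11, 10->10, 5->5, 4->4, 1->1, 3->3, 8->8, 7->7, 6->6, 12->12
Step 2: d_i = R_x(i) - R_y(i); compute d_i^2.
  (2-2)^2=0, (9-9)^2=0, (11-11)^2=0, (10-10)^2=0, (5-5)^2=0, (7-4)^2=9, (1-1)^2=0, (3-3)^2=0, (8-8)^2=0, (4-7)^2=9, (6-6)^2=0, (12-12)^2=0
sum(d^2) = 18.
Step 3: rho = 1 - 6*18 / (12*(12^2 - 1)) = 1 - 108/1716 = 0.937063.
Step 4: Under H0, t = rho * sqrt((n-2)/(1-rho^2)) = 8.4868 ~ t(10).
Step 5: Two-sided p-value from the t-distribution with 10 df = 0.000007.
Step 6: alpha = 0.05. reject H0.

rho = 0.9371, p = 0.000007, reject H0 at alpha = 0.05.


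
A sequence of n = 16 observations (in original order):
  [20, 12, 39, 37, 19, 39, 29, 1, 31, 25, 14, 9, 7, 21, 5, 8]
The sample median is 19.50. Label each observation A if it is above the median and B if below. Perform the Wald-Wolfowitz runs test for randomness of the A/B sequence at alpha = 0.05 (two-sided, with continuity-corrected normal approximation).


Step 1: Compute median = 19.50; label A = above, B = below.
Labels in order: ABAABAABAABBBABB  (n_A = 8, n_B = 8)
Step 2: Count runs R = 10.
Step 3: Under H0 (random ordering), E[R] = 2*n_A*n_B/(n_A+n_B) + 1 = 2*8*8/16 + 1 = 9.0000.
        Var[R] = 2*n_A*n_B*(2*n_A*n_B - n_A - n_B) / ((n_A+n_B)^2 * (n_A+n_B-1)) = 14336/3840 = 3.7333.
        SD[R] = 1.9322.
Step 4: Continuity-corrected z = (R - 0.5 - E[R]) / SD[R] = (10 - 0.5 - 9.0000) / 1.9322 = 0.2588.
Step 5: Two-sided p-value via normal approximation = 2*(1 - Phi(|z|)) = 0.795809.
Step 6: alpha = 0.05. fail to reject H0.

R = 10, z = 0.2588, p = 0.795809, fail to reject H0.


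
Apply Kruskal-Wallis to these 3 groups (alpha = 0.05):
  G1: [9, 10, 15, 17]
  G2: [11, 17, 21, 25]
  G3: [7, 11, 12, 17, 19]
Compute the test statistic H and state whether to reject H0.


Step 1: Combine all N = 13 observations and assign midranks.
sorted (value, group, rank): (7,G3,1), (9,G1,2), (10,G1,3), (11,G2,4.5), (11,G3,4.5), (12,G3,6), (15,G1,7), (17,G1,9), (17,G2,9), (17,G3,9), (19,G3,11), (21,G2,12), (25,G2,13)
Step 2: Sum ranks within each group.
R_1 = 21 (n_1 = 4)
R_2 = 38.5 (n_2 = 4)
R_3 = 31.5 (n_3 = 5)
Step 3: H = 12/(N(N+1)) * sum(R_i^2/n_i) - 3(N+1)
     = 12/(13*14) * (21^2/4 + 38.5^2/4 + 31.5^2/5) - 3*14
     = 0.065934 * 679.263 - 42
     = 2.786538.
Step 4: Ties present; correction factor C = 1 - 30/(13^3 - 13) = 0.986264. Corrected H = 2.786538 / 0.986264 = 2.825348.
Step 5: Under H0, H ~ chi^2(2); p-value = 0.243491.
Step 6: alpha = 0.05. fail to reject H0.

H = 2.8253, df = 2, p = 0.243491, fail to reject H0.


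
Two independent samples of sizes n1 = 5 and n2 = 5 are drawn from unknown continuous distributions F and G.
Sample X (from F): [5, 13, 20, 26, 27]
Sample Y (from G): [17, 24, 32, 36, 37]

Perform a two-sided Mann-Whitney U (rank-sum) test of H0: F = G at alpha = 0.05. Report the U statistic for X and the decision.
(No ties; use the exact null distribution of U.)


Step 1: Combine and sort all 10 observations; assign midranks.
sorted (value, group): (5,X), (13,X), (17,Y), (20,X), (24,Y), (26,X), (27,X), (32,Y), (36,Y), (37,Y)
ranks: 5->1, 13->2, 17->3, 20->4, 24->5, 26->6, 27->7, 32->8, 36->9, 37->10
Step 2: Rank sum for X: R1 = 1 + 2 + 4 + 6 + 7 = 20.
Step 3: U_X = R1 - n1(n1+1)/2 = 20 - 5*6/2 = 20 - 15 = 5.
       U_Y = n1*n2 - U_X = 25 - 5 = 20.
Step 4: No ties, so the exact null distribution of U (based on enumerating the C(10,5) = 252 equally likely rank assignments) gives the two-sided p-value.
Step 5: p-value = 0.150794; compare to alpha = 0.05. fail to reject H0.

U_X = 5, p = 0.150794, fail to reject H0 at alpha = 0.05.


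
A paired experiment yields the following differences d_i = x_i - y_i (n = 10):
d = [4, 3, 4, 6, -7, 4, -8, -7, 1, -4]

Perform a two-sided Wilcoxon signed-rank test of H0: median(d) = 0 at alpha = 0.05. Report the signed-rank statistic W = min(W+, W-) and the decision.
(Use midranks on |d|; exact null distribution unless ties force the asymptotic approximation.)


Step 1: Drop any zero differences (none here) and take |d_i|.
|d| = [4, 3, 4, 6, 7, 4, 8, 7, 1, 4]
Step 2: Midrank |d_i| (ties get averaged ranks).
ranks: |4|->4.5, |3|->2, |4|->4.5, |6|->7, |7|->8.5, |4|->4.5, |8|->10, |7|->8.5, |1|->1, |4|->4.5
Step 3: Attach original signs; sum ranks with positive sign and with negative sign.
W+ = 4.5 + 2 + 4.5 + 7 + 4.5 + 1 = 23.5
W- = 8.5 + 10 + 8.5 + 4.5 = 31.5
(Check: W+ + W- = 55 should equal n(n+1)/2 = 55.)
Step 4: Test statistic W = min(W+, W-) = 23.5.
Step 5: Ties in |d|, so use the tie-corrected normal approximation.
        E[W] = n(n+1)/4 = 10*11/4 = 27.5.
        Tie groups: |d|=4 (t=4), |d|=7 (t=2); sum(t^3 - t) = 66.
        Var[W] = n(n+1)(2n+1)/24 - sum(t^3-t)/48 = 2310/24 - 66/48 = 94.875.
        z = (W - E[W]) / sqrt(Var[W]) = (23.5 - 27.5) / 9.7404 = -0.4107.
        Two-sided p = 2*Phi(z) = 0.681321.
Step 6: alpha = 0.05. fail to reject H0.

W+ = 23.5, W- = 31.5, W = min = 23.5, p = 0.681321, fail to reject H0.


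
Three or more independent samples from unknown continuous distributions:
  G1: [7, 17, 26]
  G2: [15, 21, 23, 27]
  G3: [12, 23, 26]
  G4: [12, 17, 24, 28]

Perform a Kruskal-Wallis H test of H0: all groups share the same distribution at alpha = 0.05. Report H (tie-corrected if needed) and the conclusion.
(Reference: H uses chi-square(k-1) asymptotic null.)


Step 1: Combine all N = 14 observations and assign midranks.
sorted (value, group, rank): (7,G1,1), (12,G3,2.5), (12,G4,2.5), (15,G2,4), (17,G1,5.5), (17,G4,5.5), (21,G2,7), (23,G2,8.5), (23,G3,8.5), (24,G4,10), (26,G1,11.5), (26,G3,11.5), (27,G2,13), (28,G4,14)
Step 2: Sum ranks within each group.
R_1 = 18 (n_1 = 3)
R_2 = 32.5 (n_2 = 4)
R_3 = 22.5 (n_3 = 3)
R_4 = 32 (n_4 = 4)
Step 3: H = 12/(N(N+1)) * sum(R_i^2/n_i) - 3(N+1)
     = 12/(14*15) * (18^2/3 + 32.5^2/4 + 22.5^2/3 + 32^2/4) - 3*15
     = 0.057143 * 796.812 - 45
     = 0.532143.
Step 4: Ties present; correction factor C = 1 - 24/(14^3 - 14) = 0.991209. Corrected H = 0.532143 / 0.991209 = 0.536863.
Step 5: Under H0, H ~ chi^2(3); p-value = 0.910721.
Step 6: alpha = 0.05. fail to reject H0.

H = 0.5369, df = 3, p = 0.910721, fail to reject H0.
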